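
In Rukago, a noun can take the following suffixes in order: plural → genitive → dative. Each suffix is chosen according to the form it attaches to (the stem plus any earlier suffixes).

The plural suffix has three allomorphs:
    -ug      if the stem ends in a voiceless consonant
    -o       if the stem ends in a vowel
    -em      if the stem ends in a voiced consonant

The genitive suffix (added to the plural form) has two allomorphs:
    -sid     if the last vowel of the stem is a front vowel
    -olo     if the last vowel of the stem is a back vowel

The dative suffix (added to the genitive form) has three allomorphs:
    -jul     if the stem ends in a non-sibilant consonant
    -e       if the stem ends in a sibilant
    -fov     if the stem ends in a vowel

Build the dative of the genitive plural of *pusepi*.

*pusepi* — final sound /i/ (a vowel) → -o → *pusepio*.
The last vowel of the plural form *pusepio* is /o/, which is a back vowel, so the genitive suffix is -olo, giving *pusepioolo*.
The genitive form *pusepioolo*: final sound = /o/, a vowel → -fov → *pusepioolofov*.

pusepioolofov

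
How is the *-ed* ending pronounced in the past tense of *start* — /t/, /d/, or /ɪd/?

/ɪd/

The stem *start* ends in /t/ or /d/.
The -ed suffix is realized as /ɪd/ after /t, d/; as /t/ after other voiceless consonants; and as /d/ after other voiced sounds.
So -ed on *start* is pronounced /ɪd/.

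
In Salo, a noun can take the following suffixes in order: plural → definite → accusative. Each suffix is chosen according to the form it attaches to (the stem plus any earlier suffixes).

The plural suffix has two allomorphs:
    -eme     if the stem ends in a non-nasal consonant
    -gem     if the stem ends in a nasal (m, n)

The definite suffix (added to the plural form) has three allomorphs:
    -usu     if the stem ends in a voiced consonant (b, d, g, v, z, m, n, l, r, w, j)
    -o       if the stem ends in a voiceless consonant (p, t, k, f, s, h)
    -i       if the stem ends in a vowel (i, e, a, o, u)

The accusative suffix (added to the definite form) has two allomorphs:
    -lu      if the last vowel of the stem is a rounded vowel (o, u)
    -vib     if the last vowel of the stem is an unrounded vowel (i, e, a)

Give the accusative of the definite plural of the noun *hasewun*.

Since the final consonant of *hasewun* is /n/ (a nasal), it takes -gem, giving *hasewungem*.
The plural form *hasewungem*: final sound = /m/, a voiced consonant → -usu → *hasewungemusu*.
Since the last vowel of the definite form *hasewungemusu* is /u/ (a rounded vowel), it takes -lu, giving *hasewungemusulu*.

hasewungemusulu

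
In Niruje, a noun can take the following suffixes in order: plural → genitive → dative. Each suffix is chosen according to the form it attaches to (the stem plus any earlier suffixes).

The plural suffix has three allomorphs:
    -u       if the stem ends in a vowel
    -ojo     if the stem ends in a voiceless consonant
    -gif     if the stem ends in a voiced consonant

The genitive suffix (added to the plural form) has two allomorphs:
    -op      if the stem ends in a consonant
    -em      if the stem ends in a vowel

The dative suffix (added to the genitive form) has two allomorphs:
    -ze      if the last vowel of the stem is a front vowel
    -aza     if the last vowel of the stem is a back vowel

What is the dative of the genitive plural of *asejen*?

asejengifopaza

*asejen*: final sound = /n/, a voiced consonant → -gif → *asejengif*.
Since the final sound of the plural form *asejengif* is /f/ (a consonant), it takes -op, giving *asejengifop*.
The last vowel of the genitive form *asejengifop* is /o/, which is a back vowel, so the dative suffix is -aza, giving *asejengifopaza*.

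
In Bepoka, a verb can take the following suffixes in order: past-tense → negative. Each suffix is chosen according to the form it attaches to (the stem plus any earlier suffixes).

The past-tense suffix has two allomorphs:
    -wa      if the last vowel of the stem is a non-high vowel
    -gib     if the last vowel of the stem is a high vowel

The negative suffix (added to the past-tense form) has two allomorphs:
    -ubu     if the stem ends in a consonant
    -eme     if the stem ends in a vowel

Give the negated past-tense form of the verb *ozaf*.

ozafwaeme

The last vowel of *ozaf* is /a/, which is a non-high vowel, so the past-tense suffix is -wa, giving *ozafwa*.
The past-tense form *ozafwa*: final sound = /a/, a vowel → -eme → *ozafwaeme*.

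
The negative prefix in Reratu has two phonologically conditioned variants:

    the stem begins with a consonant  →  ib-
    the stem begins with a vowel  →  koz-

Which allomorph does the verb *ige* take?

koz-

*ige* — first sound /i/ (a vowel) → koz-.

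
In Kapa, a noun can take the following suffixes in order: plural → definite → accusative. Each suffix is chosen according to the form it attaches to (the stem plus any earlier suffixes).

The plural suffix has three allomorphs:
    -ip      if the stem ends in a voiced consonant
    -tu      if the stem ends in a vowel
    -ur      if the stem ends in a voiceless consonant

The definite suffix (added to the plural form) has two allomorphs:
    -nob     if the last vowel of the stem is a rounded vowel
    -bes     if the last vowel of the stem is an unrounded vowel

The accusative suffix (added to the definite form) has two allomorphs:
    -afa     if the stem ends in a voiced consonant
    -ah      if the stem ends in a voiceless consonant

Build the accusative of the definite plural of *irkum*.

irkumipbesah

*irkum* — final sound /m/ (a voiced consonant) → -ip → *irkumip*.
The plural form *irkumip* — last vowel /i/ (an unrounded vowel) → -bes → *irkumipbes*.
The definite form *irkumipbes* — final consonant /s/ (voiceless) → -ah → *irkumipbesah*.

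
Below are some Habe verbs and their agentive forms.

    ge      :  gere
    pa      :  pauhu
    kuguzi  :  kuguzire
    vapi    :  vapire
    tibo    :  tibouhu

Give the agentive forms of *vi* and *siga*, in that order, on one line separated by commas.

The alternation tracks the last vowel of the stem — -re when the last vowel of the stem is a front vowel (*ge*, *kuguzi*, *vapi*); -uhu when the last vowel of the stem is a back vowel (*pa*, *tibo*).
The last vowel of *vi* is /i/, which is a front vowel, so the suffix is -re, giving *vire*.
*siga*: last vowel = /a/, a back vowel → -uhu → *sigauhu*.

vire, sigauhu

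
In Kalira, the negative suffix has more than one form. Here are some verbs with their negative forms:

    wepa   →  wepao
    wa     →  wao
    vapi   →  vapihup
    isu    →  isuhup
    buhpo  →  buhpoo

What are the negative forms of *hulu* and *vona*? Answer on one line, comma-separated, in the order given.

The suffix is conditioned by the last vowel: -hup when the last vowel of the stem is a high vowel (*vapi*, *isu*); -o when the last vowel of the stem is a non-high vowel (*wepa*, *wa*, *buhpo*).
The last vowel of *hulu* is /u/, which is a high vowel, so the suffix is -hup, giving *huluhup*.
*vona*: last vowel = /a/, a non-high vowel → -o → *vonao*.

huluhup, vonao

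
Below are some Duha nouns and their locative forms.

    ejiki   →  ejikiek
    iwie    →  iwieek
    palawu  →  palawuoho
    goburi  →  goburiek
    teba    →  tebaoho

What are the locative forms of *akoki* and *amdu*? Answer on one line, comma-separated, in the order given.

akokiek, amduoho

The pattern is front/back vowel harmony: -ek when the last vowel of the stem is a front vowel (*ejiki*, *iwie*, *goburi*); -oho when the last vowel of the stem is a back vowel (*palawu*, *teba*).
*akoki* — last vowel /i/ (a front vowel) → -ek → *akokiek*.
The last vowel of *amdu* is /u/, which is a back vowel, so the suffix is -oho, giving *amduoho*.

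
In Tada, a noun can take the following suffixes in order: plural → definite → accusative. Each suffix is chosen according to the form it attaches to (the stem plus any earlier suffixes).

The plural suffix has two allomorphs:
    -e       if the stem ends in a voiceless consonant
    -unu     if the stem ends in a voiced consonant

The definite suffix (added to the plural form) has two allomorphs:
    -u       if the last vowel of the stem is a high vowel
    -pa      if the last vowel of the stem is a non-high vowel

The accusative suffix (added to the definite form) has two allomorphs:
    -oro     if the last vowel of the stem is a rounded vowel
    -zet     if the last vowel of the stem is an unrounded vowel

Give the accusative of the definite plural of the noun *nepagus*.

nepagusepazet

The final consonant of *nepagus* is /s/, which is voiceless, so the plural suffix is -e, giving *nepaguse*.
The plural form *nepaguse* — last vowel /e/ (a non-high vowel) → -pa → *nepagusepa*.
Since the last vowel of the definite form *nepagusepa* is /a/ (an unrounded vowel), it takes -zet, giving *nepagusepazet*.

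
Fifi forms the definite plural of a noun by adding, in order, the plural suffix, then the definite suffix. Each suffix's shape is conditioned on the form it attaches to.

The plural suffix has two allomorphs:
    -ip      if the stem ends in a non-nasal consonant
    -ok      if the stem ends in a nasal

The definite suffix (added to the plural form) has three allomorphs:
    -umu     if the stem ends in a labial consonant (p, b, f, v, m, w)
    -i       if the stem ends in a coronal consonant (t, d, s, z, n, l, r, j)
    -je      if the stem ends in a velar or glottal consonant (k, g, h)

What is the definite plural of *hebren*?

*hebren* — final consonant /n/ (a nasal) → -ok → *hebrenok*.
The plural form *hebrenok*: final consonant = /k/, velar/glottal → -je → *hebrenokje*.

hebrenokje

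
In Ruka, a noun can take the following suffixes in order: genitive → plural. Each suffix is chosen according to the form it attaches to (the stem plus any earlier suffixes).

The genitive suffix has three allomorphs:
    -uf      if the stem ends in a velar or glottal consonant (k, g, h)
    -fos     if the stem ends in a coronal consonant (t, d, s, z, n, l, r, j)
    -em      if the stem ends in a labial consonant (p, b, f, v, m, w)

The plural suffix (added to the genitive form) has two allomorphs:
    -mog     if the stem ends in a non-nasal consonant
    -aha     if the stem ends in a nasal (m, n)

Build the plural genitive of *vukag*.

vukagufmog

Since the final consonant of *vukag* is /g/ (velar/glottal), it takes -uf, giving *vukaguf*.
The final consonant of the genitive form *vukaguf* is /f/, which is non-nasal, so the plural suffix is -mog, giving *vukagufmog*.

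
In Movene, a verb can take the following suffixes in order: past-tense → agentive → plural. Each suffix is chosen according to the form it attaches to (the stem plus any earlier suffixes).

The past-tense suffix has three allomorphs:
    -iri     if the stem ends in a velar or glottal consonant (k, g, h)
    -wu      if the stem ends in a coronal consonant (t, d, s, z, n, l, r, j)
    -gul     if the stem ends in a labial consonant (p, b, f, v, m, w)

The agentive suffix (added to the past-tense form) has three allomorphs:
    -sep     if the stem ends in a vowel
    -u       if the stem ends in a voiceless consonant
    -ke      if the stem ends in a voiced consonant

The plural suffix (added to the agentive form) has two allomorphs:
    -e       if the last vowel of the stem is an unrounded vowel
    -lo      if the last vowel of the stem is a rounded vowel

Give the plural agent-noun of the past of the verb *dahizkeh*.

The final consonant of *dahizkeh* is /h/, which is velar/glottal, so the past-tense suffix is -iri, giving *dahizkehiri*.
Since the final sound of the past-tense form *dahizkehiri* is /i/ (a vowel), it takes -sep, giving *dahizkehirisep*.
The last vowel of the agentive form *dahizkehirisep* is /e/, which is an unrounded vowel, so the plural suffix is -e, giving *dahizkehirisepe*.

dahizkehirisepe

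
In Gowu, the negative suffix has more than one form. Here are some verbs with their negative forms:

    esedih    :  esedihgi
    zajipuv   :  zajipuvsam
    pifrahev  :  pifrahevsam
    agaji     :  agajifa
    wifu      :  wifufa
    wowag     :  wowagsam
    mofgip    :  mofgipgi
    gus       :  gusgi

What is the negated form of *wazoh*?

wazohgi

Looking at the final sound of each stem: -gi when the stem ends in a voiceless consonant (*esedih*, *mofgip*, *gus*); -sam when the stem ends in a voiced consonant (*zajipuv*, *pifrahev*, *wowag*); -fa when the stem ends in a vowel (*agaji*, *wifu*).
The final sound of *wazoh* is /h/, which is a voiceless consonant, so the suffix is -gi, giving *wazohgi*.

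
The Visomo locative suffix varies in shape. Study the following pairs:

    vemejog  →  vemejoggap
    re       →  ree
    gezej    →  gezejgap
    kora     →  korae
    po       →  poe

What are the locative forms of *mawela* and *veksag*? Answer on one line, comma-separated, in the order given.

The alternation tracks the final sound of the stem — -gap when the stem ends in a consonant (*vemejog*, *gezej*); -e when the stem ends in a vowel (*re*, *kora*, *po*).
*mawela* — final sound /a/ (a vowel) → -e → *mawelae*.
The final sound of *veksag* is /g/, which is a consonant, so the suffix is -gap, giving *veksaggap*.

mawelae, veksaggap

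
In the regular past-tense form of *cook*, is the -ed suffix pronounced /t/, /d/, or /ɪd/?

/t/

The stem *cook* ends in a voiceless consonant other than /t/.
The -ed suffix is realized as /ɪd/ after /t, d/; as /t/ after other voiceless consonants; and as /d/ after other voiced sounds.
So -ed on *cook* is pronounced /t/.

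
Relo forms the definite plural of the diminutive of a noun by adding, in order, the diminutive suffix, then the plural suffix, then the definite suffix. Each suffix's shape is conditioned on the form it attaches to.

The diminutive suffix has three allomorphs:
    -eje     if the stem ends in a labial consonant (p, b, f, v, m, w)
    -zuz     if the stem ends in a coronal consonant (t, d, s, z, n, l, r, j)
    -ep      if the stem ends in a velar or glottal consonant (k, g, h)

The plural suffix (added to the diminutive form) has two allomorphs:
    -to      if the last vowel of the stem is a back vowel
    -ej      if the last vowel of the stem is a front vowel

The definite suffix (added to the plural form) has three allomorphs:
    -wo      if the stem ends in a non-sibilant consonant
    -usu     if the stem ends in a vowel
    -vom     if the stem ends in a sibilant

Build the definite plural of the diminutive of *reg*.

Since the final consonant of *reg* is /g/ (velar/glottal), it takes -ep, giving *regep*.
Since the last vowel of the diminutive form *regep* is /e/ (a front vowel), it takes -ej, giving *regepej*.
The final sound of the plural form *regepej* is /j/, which is a non-sibilant consonant, so the definite suffix is -wo, giving *regepejwo*.

regepejwo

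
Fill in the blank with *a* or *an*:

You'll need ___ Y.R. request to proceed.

The indefinite article is chosen by the initial *sound* of the following word, not its spelling.
The initialism *Y.R.* is read letter by letter; the first letter, Y, is pronounced /waɪ/, which begins with a consonant sound.
So the article is *a*: You'll need a Y.R. request to proceed.

a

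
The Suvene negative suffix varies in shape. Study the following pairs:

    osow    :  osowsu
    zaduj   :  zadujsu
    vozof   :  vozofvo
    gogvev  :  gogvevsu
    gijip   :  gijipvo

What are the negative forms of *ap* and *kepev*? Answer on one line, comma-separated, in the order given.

Looking at the final consonant of each stem: -vo when the stem ends in a voiceless consonant (*vozof*, *gijip*); -su when the stem ends in a voiced consonant (*osow*, *zaduj*, *gogvev*).
*ap* — final consonant /p/ (voiceless) → -vo → *apvo*.
Since the final consonant of *kepev* is /v/ (voiced), it takes -su, giving *kepevsu*.

apvo, kepevsu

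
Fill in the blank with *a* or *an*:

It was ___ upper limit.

The indefinite article is chosen by the initial *sound* of the following word, not its spelling.
*upper* begins with the sound /ʌ/ (u pronounced /ʌ/) — a vowel sound.
So the article is *an*: It was an upper limit.

an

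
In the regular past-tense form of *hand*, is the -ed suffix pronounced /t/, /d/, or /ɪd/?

The stem *hand* ends in /t/ or /d/.
The -ed suffix is realized as /ɪd/ after /t, d/; as /t/ after other voiceless consonants; and as /d/ after other voiced sounds.
So -ed on *hand* is pronounced /ɪd/.

/ɪd/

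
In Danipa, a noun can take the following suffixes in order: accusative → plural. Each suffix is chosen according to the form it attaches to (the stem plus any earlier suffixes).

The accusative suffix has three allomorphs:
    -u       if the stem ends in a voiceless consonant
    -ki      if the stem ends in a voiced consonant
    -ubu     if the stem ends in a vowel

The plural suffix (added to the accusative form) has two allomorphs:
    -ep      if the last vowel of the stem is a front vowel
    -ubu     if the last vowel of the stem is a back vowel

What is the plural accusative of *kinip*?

*kinip* — final sound /p/ (a voiceless consonant) → -u → *kinipu*.
The last vowel of the accusative form *kinipu* is /u/, which is a back vowel, so the plural suffix is -ubu, giving *kinipuubu*.

kinipuubu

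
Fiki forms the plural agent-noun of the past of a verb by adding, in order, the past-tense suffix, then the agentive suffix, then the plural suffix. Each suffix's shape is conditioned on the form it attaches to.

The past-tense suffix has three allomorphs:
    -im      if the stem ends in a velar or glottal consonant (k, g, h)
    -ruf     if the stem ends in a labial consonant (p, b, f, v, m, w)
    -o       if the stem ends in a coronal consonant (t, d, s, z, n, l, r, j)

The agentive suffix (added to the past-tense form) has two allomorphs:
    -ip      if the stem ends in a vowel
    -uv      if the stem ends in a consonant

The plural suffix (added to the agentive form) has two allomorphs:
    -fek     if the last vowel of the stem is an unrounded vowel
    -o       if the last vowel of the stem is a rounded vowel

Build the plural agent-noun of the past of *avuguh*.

avuguhimuvo

*avuguh* — final consonant /h/ (velar/glottal) → -im → *avuguhim*.
Since the final sound of the past-tense form *avuguhim* is /m/ (a consonant), it takes -uv, giving *avuguhimuv*.
The last vowel of the agentive form *avuguhimuv* is /u/, which is a rounded vowel, so the plural suffix is -o, giving *avuguhimuvo*.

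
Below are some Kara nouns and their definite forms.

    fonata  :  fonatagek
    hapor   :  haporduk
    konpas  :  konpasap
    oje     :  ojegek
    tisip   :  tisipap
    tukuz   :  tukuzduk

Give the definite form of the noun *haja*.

hajagek

The alternation tracks the final sound of the stem — -ap when the stem ends in a voiceless consonant (*konpas*, *tisip*); -duk when the stem ends in a voiced consonant (*hapor*, *tukuz*); -gek when the stem ends in a vowel (*fonata*, *oje*).
*haja* — final sound /a/ (a vowel) → -gek → *hajagek*.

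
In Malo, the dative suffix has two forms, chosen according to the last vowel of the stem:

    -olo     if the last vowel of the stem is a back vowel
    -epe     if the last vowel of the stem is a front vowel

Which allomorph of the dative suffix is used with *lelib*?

Since the last vowel of *lelib* is /i/ (a front vowel), it takes -epe.

-epe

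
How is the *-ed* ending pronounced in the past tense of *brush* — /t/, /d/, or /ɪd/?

/t/

The stem *brush* ends in a voiceless consonant other than /t/.
The -ed suffix is realized as /ɪd/ after /t, d/; as /t/ after other voiceless consonants; and as /d/ after other voiced sounds.
So -ed on *brush* is pronounced /t/.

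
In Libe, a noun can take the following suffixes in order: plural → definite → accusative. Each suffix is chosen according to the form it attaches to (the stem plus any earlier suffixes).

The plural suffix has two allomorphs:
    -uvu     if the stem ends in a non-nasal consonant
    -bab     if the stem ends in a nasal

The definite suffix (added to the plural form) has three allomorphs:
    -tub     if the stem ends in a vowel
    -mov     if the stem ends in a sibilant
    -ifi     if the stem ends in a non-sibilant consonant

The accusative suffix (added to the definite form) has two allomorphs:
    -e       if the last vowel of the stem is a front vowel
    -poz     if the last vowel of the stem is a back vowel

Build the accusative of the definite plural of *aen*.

aenbabifie

The final consonant of *aen* is /n/, which is a nasal, so the plural suffix is -bab, giving *aenbab*.
Since the final sound of the plural form *aenbab* is /b/ (a non-sibilant consonant), it takes -ifi, giving *aenbabifi*.
The definite form *aenbabifi*: last vowel = /i/, a front vowel → -e → *aenbabifie*.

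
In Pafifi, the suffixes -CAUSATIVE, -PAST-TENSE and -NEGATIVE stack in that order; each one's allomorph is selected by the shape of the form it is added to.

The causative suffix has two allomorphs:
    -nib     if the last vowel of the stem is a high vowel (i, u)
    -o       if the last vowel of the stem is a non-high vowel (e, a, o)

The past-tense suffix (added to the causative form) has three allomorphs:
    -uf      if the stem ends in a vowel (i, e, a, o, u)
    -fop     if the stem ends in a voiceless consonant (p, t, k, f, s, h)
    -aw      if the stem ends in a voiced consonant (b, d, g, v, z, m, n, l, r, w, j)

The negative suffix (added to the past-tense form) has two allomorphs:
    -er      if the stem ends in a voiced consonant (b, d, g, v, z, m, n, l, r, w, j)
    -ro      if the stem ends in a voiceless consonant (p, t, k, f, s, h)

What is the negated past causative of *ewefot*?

ewefotoufro

The last vowel of *ewefot* is /o/, which is a non-high vowel, so the causative suffix is -o, giving *ewefoto*.
The causative form *ewefoto*: final sound = /o/, a vowel → -uf → *ewefotouf*.
Since the final consonant of the past-tense form *ewefotouf* is /f/ (voiceless), it takes -ro, giving *ewefotoufro*.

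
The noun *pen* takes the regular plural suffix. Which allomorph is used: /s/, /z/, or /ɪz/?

The stem *pen* ends in a voiced non-sibilant sound.
The plural suffix surfaces as /ɪz/ after sibilants, /s/ after other voiceless consonants, and /z/ after other voiced sounds.
So the plural -s on *pen* is pronounced /z/.

/z/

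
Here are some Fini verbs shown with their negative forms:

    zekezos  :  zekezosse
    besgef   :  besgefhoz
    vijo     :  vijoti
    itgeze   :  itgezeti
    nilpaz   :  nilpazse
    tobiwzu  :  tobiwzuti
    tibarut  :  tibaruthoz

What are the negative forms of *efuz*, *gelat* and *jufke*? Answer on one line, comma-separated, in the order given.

efuzse, gelathoz, jufketi

The suffix is conditioned by the final sound: -se when the stem ends in a sibilant (*zekezos*, *nilpaz*); -hoz when the stem ends in a non-sibilant consonant (*besgef*, *tibarut*); -ti when the stem ends in a vowel (*vijo*, *itgeze*, *tobiwzu*).
Since the final sound of *efuz* is /z/ (a sibilant), it takes -se, giving *efuzse*.
Since the final sound of *gelat* is /t/ (a non-sibilant consonant), it takes -hoz, giving *gelathoz*.
Since the final sound of *jufke* is /e/ (a vowel), it takes -ti, giving *jufketi*.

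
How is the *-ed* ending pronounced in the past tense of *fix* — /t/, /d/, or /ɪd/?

The stem *fix* ends in a voiceless consonant other than /t/.
The -ed suffix is realized as /ɪd/ after /t, d/; as /t/ after other voiceless consonants; and as /d/ after other voiced sounds.
So -ed on *fix* is pronounced /t/.

/t/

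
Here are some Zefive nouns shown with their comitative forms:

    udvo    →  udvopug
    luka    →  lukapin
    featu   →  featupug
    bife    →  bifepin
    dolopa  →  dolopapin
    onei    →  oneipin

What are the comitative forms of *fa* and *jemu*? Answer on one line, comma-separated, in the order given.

fapin, jemupug

Looking at the last vowel of each stem: -pug when the last vowel of the stem is a rounded vowel (*udvo*, *featu*); -pin when the last vowel of the stem is an unrounded vowel (*luka*, *bife*, *dolopa*, *onei*).
Since the last vowel of *fa* is /a/ (an unrounded vowel), it takes -pin, giving *fapin*.
The last vowel of *jemu* is /u/, which is a rounded vowel, so the suffix is -pug, giving *jemupug*.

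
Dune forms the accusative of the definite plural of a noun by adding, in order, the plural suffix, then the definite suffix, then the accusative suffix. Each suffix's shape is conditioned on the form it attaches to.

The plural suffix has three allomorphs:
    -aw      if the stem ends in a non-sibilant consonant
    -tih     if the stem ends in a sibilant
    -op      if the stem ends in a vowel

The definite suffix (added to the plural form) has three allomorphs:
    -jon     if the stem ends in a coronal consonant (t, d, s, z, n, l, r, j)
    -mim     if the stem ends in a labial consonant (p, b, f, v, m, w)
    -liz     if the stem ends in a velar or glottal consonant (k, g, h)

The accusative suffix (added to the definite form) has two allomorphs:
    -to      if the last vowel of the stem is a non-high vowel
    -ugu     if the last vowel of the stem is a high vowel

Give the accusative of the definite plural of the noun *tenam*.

tenamawmimugu

*tenam*: final sound = /m/, a non-sibilant consonant → -aw → *tenamaw*.
Since the final consonant of the plural form *tenamaw* is /w/ (labial), it takes -mim, giving *tenamawmim*.
Since the last vowel of the definite form *tenamawmim* is /i/ (a high vowel), it takes -ugu, giving *tenamawmimugu*.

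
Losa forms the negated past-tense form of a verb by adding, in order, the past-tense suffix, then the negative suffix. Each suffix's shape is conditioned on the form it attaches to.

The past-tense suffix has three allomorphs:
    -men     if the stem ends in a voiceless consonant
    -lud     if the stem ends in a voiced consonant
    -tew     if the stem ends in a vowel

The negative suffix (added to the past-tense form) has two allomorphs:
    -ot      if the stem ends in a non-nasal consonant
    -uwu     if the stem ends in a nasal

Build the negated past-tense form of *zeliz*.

zelizludot

The final sound of *zeliz* is /z/, which is a voiced consonant, so the past-tense suffix is -lud, giving *zelizlud*.
The past-tense form *zelizlud* — final consonant /d/ (non-nasal) → -ot → *zelizludot*.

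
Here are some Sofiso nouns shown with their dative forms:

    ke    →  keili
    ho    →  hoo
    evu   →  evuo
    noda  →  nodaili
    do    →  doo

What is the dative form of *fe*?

feili

The alternation tracks the last vowel of the stem — -o when the last vowel of the stem is a rounded vowel (*ho*, *evu*, *do*); -ili when the last vowel of the stem is an unrounded vowel (*ke*, *noda*).
*fe*: last vowel = /e/, an unrounded vowel → -ili → *feili*.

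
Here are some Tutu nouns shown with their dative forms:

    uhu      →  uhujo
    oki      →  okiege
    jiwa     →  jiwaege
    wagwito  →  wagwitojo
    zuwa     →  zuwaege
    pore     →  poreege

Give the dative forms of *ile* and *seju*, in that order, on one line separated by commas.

The pattern is rounding harmony: -jo when the last vowel of the stem is a rounded vowel (*uhu*, *wagwito*); -ege when the last vowel of the stem is an unrounded vowel (*oki*, *jiwa*, *zuwa*, *pore*).
*ile* — last vowel /e/ (an unrounded vowel) → -ege → *ileege*.
The last vowel of *seju* is /u/, which is a rounded vowel, so the suffix is -jo, giving *sejujo*.

ileege, sejujo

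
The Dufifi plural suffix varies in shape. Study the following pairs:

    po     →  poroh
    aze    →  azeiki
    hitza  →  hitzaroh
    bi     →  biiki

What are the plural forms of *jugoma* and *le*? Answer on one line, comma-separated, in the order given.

jugomaroh, leiki

Looking at the last vowel of each stem: -iki when the last vowel of the stem is a front vowel (*aze*, *bi*); -roh when the last vowel of the stem is a back vowel (*po*, *hitza*).
*jugoma*: last vowel = /a/, a back vowel → -roh → *jugomaroh*.
*le*: last vowel = /e/, a front vowel → -iki → *leiki*.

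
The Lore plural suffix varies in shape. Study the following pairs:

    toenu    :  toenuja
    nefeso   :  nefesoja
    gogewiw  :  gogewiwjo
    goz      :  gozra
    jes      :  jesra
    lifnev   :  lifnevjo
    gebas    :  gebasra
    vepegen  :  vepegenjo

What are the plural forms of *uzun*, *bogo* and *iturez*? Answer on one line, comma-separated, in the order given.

uzunjo, bogoja, iturezra

The pattern is sibilance of the final sound: -ra when the stem ends in a sibilant (*goz*, *jes*, *gebas*); -jo when the stem ends in a non-sibilant consonant (*gogewiw*, *lifnev*, *vepegen*); -ja when the stem ends in a vowel (*toenu*, *nefeso*).
The final sound of *uzun* is /n/, which is a non-sibilant consonant, so the suffix is -jo, giving *uzunjo*.
*bogo* — final sound /o/ (a vowel) → -ja → *bogoja*.
Since the final sound of *iturez* is /z/ (a sibilant), it takes -ra, giving *iturezra*.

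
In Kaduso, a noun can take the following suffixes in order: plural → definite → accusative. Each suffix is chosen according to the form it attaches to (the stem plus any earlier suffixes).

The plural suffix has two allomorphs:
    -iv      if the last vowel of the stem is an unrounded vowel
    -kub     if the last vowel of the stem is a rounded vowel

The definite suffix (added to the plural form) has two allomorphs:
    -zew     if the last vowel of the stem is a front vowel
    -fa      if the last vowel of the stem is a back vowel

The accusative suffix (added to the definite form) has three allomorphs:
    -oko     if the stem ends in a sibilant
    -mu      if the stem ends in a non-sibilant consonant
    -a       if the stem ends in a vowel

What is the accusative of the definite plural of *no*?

nokubfaa

*no*: last vowel = /o/, a rounded vowel → -kub → *nokub*.
The plural form *nokub*: last vowel = /u/, a back vowel → -fa → *nokubfa*.
The definite form *nokubfa*: final sound = /a/, a vowel → -a → *nokubfaa*.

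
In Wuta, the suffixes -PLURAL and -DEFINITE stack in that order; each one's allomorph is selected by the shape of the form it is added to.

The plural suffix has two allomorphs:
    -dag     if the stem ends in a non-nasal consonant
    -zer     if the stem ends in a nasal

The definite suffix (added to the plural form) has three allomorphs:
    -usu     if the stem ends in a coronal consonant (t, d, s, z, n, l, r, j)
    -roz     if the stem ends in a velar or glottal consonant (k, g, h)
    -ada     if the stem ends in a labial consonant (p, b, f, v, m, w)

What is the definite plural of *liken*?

*liken*: final consonant = /n/, a nasal → -zer → *likenzer*.
The plural form *likenzer* — final consonant /r/ (coronal) → -usu → *likenzerusu*.

likenzerusu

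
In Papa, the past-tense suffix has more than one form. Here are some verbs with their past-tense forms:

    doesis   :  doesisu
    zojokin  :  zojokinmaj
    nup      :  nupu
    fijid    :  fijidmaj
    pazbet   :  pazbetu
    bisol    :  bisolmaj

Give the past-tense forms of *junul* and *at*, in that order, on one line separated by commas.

junulmaj, atu

The suffix is conditioned by the final consonant: -u when the stem ends in a voiceless consonant (*doesis*, *nup*, *pazbet*); -maj when the stem ends in a voiced consonant (*zojokin*, *fijid*, *bisol*).
*junul* — final consonant /l/ (voiced) → -maj → *junulmaj*.
Since the final consonant of *at* is /t/ (voiceless), it takes -u, giving *atu*.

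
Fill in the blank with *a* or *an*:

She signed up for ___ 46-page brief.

a

The indefinite article is chosen by the initial *sound* of the following word, not its spelling.
The number *46* is spoken "forty-…", beginning with /ˈfɔrti/ — a consonant sound.
So the article is *a*: She signed up for a 46-page brief.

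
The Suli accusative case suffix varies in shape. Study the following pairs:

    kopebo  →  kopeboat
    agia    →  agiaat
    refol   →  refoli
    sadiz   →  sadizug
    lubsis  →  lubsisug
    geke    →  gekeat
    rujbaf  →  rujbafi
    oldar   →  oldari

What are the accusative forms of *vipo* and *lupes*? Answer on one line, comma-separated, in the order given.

vipoat, lupesug

The pattern is sibilance of the final sound: -ug when the stem ends in a sibilant (*sadiz*, *lubsis*); -i when the stem ends in a non-sibilant consonant (*refol*, *rujbaf*, *oldar*); -at when the stem ends in a vowel (*kopebo*, *agia*, *geke*).
*vipo* — final sound /o/ (a vowel) → -at → *vipoat*.
*lupes*: final sound = /s/, a sibilant → -ug → *lupesug*.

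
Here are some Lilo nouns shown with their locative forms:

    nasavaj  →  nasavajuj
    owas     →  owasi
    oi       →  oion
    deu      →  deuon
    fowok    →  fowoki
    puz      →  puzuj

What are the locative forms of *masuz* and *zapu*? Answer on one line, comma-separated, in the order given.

Looking at the final sound of each stem: -i when the stem ends in a voiceless consonant (*owas*, *fowok*); -uj when the stem ends in a voiced consonant (*nasavaj*, *puz*); -on when the stem ends in a vowel (*oi*, *deu*).
*masuz* — final sound /z/ (a voiced consonant) → -uj → *masuzuj*.
Since the final sound of *zapu* is /u/ (a vowel), it takes -on, giving *zapuon*.

masuzuj, zapuon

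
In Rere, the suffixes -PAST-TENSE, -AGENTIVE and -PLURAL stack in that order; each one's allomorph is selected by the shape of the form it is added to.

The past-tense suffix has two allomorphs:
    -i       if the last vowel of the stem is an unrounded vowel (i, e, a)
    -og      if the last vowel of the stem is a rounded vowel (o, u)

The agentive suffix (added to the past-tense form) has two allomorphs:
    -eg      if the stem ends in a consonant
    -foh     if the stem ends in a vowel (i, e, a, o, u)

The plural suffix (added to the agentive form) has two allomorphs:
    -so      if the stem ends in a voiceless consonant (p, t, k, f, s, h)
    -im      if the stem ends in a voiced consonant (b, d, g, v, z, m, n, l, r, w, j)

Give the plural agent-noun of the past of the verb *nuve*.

Since the last vowel of *nuve* is /e/ (an unrounded vowel), it takes -i, giving *nuvei*.
Since the final sound of the past-tense form *nuvei* is /i/ (a vowel), it takes -foh, giving *nuveifoh*.
The agentive form *nuveifoh* — final consonant /h/ (voiceless) → -so → *nuveifohso*.

nuveifohso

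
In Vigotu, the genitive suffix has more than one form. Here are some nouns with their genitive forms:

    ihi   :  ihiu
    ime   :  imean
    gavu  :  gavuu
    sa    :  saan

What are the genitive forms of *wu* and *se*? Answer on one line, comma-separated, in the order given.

wuu, sean

The pattern is height harmony: -u when the last vowel of the stem is a high vowel (*ihi*, *gavu*); -an when the last vowel of the stem is a non-high vowel (*ime*, *sa*).
The last vowel of *wu* is /u/, which is a high vowel, so the suffix is -u, giving *wuu*.
The last vowel of *se* is /e/, which is a non-high vowel, so the suffix is -an, giving *sean*.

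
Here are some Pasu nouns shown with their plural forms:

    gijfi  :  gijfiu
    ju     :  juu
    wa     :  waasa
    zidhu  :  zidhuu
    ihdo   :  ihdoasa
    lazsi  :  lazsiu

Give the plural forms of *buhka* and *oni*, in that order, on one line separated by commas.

The suffix is conditioned by the last vowel: -u when the last vowel of the stem is a high vowel (*gijfi*, *ju*, *zidhu*, *lazsi*); -asa when the last vowel of the stem is a non-high vowel (*wa*, *ihdo*).
The last vowel of *buhka* is /a/, which is a non-high vowel, so the suffix is -asa, giving *buhkaasa*.
Since the last vowel of *oni* is /i/ (a high vowel), it takes -u, giving *oniu*.

buhkaasa, oniu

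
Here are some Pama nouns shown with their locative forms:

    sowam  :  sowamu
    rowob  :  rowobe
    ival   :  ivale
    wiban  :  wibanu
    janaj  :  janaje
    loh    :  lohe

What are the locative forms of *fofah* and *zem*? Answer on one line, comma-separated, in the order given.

The suffix is conditioned by the final consonant: -u when the stem ends in a nasal (*sowam*, *wiban*); -e when the stem ends in a non-nasal consonant (*rowob*, *ival*, *janaj*, *loh*).
Since the final consonant of *fofah* is /h/ (non-nasal), it takes -e, giving *fofahe*.
The final consonant of *zem* is /m/, which is a nasal, so the suffix is -u, giving *zemu*.

fofahe, zemu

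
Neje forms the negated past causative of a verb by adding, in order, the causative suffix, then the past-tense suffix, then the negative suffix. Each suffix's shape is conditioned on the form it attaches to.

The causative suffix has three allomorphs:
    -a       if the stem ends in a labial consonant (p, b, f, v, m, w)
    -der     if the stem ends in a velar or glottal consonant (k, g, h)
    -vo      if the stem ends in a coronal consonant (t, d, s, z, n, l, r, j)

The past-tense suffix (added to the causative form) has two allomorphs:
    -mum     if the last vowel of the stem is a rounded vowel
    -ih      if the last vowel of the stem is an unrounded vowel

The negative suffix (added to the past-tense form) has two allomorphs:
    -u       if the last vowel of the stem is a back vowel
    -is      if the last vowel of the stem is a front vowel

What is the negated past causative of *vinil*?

vinilvomumu

*vinil* — final consonant /l/ (coronal) → -vo → *vinilvo*.
The last vowel of the causative form *vinilvo* is /o/, which is a rounded vowel, so the past-tense suffix is -mum, giving *vinilvomum*.
The past-tense form *vinilvomum* — last vowel /u/ (a back vowel) → -u → *vinilvomumu*.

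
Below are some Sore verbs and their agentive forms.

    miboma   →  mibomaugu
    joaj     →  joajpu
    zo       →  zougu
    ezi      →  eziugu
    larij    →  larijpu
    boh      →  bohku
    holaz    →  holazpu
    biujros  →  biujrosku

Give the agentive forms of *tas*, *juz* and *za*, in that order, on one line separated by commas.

tasku, juzpu, zaugu

Looking at the final sound of each stem: -ku when the stem ends in a voiceless consonant (*boh*, *biujros*); -pu when the stem ends in a voiced consonant (*joaj*, *larij*, *holaz*); -ugu when the stem ends in a vowel (*miboma*, *zo*, *ezi*).
The final sound of *tas* is /s/, which is a voiceless consonant, so the suffix is -ku, giving *tasku*.
*juz* — final sound /z/ (a voiced consonant) → -pu → *juzpu*.
*za* — final sound /a/ (a vowel) → -ugu → *zaugu*.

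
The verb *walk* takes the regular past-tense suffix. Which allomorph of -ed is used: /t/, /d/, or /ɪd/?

/t/

The stem *walk* ends in a voiceless consonant other than /t/.
The -ed suffix is realized as /ɪd/ after /t, d/; as /t/ after other voiceless consonants; and as /d/ after other voiced sounds.
So -ed on *walk* is pronounced /t/.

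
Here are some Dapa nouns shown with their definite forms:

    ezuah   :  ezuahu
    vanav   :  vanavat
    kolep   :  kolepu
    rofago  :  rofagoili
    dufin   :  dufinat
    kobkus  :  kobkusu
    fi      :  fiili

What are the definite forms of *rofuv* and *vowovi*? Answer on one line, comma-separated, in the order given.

rofuvat, vowoviili

The alternation tracks the final sound of the stem — -u when the stem ends in a voiceless consonant (*ezuah*, *kolep*, *kobkus*); -at when the stem ends in a voiced consonant (*vanav*, *dufin*); -ili when the stem ends in a vowel (*rofago*, *fi*).
The final sound of *rofuv* is /v/, which is a voiced consonant, so the suffix is -at, giving *rofuvat*.
The final sound of *vowovi* is /i/, which is a vowel, so the suffix is -ili, giving *vowoviili*.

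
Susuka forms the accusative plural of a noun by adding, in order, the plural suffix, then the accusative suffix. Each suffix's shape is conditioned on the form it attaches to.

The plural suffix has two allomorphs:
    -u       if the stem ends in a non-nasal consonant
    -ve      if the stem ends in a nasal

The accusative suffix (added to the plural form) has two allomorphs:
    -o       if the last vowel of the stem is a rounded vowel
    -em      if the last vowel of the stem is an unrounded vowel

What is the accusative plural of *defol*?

defoluo

*defol* — final consonant /l/ (non-nasal) → -u → *defolu*.
The plural form *defolu*: last vowel = /u/, a rounded vowel → -o → *defoluo*.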